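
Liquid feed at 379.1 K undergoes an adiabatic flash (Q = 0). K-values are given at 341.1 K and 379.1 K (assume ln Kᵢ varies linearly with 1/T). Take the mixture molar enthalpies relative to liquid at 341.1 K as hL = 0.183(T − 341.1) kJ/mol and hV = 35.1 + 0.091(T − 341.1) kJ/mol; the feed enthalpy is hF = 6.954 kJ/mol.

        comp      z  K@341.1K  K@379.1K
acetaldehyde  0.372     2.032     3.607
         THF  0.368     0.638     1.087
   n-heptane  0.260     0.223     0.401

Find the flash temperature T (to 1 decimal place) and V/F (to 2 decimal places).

Adiabatic flash: solve Rachford–Rice at each trial T, then check hF = ψ·hV(T) + (1−ψ)·hL(T).
  T = 341.1 K: K = (2.032, 0.638, 0.223), RR gives ψ = 0.084, H_out = 2.933 kJ/mol
  T = 379.1 K: K = (3.607, 1.087, 0.401), RR gives ψ = 0.872, H_out = 34.512 kJ/mol
  T = 360.1 K: K = (2.749, 0.845, 0.304), RR gives ψ = 0.512, H_out = 20.539 kJ/mol
  T = 350.6 K: K = (2.373, 0.737, 0.261), RR gives ψ = 0.316, H_out = 12.557 kJ/mol
  T = 345.9 K: K = (2.200, 0.687, 0.242), RR gives ψ = 0.208, H_out = 8.085 kJ/mol
  T = 343.5 K: K = (2.115, 0.662, 0.232), RR gives ψ = 0.148, H_out = 5.598 kJ/mol
Linear interpolation between T = 343.5 (H_out = 5.598) and T = 345.9 (H_out = 8.085) on hF = 6.954 gives T ≈ 344.8 K, at which ψ = 0.18.

T = 344.8 K, V/F = 0.18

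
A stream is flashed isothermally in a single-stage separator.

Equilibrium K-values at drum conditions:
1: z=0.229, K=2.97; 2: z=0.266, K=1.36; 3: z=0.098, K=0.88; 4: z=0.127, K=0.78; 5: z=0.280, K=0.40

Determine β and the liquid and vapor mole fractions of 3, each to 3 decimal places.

Material balance + equilibrium reduce to Σ zᵢ(Kᵢ−1)/(1+β(Kᵢ−1)) = 0.
Feasibility: ΣzᵢKᵢ = 1.339, Σzᵢ/Kᵢ = 1.247 — both > 1, two phases present.
Newton iteration, β⁰ = 0.5:
  β = 0.500: g = 0.0245, g' = -0.465 → β = 0.553
Converged at β = 0.553.
Compositions from xᵢ = zᵢ/(1+β(Kᵢ−1)), yᵢ = Kᵢxᵢ:
  1: x = 0.110, y = 0.326
  2: x = 0.222, y = 0.302
  3: x = 0.105, y = 0.092
  4: x = 0.145, y = 0.113
  5: x = 0.419, y = 0.168

β = 0.553, x_3 = 0.105, y_3 = 0.092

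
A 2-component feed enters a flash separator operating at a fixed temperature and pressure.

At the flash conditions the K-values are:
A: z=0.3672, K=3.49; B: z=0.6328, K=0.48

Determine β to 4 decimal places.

Iterate (Newton) starting at β = 0.42:
  β = 0.4200: g = 0.02593, g' = -0.8241 → β = 0.4515
  β = 0.4515: g = 0.00044, g' = -0.7968 → β = 0.4520
Converged at β = 0.4520.

β = 0.4520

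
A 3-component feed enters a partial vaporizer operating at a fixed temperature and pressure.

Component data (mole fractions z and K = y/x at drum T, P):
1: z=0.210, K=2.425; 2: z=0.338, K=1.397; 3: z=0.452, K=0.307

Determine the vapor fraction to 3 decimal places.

Let ψ = V/F and solve Σ zᵢ(Kᵢ−1)/(1+ψ(Kᵢ−1)) = 0.
g(0) = ΣzᵢKᵢ − 1 = 0.120 and g(1) = 1 − Σzᵢ/Kᵢ = -0.801, so a root lies in (0, 1).
Newton iteration, ψ⁰ = 0.57:
  ψ = 0.570: g = -0.2432, g' = -0.758 → ψ = 0.249
  ψ = 0.249: g = -0.0357, g' = -0.593 → ψ = 0.189
Converged at ψ = 0.189.

ψ = 0.189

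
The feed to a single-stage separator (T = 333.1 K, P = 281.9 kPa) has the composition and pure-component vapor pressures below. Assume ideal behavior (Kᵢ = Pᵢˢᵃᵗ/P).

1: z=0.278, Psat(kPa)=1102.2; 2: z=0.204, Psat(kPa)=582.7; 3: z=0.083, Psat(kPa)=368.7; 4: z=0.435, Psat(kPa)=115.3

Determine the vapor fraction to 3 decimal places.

ψ = 0.666

Raoult's law: Kᵢ = Pᵢˢᵃᵗ/P = Pᵢˢᵃᵗ/281.9.
  K_1 = 1102.2/281.9 = 3.90990, K_2 = 582.7/281.9 = 2.06705, K_3 = 368.7/281.9 = 1.30791, K_4 = 115.3/281.9 = 0.40901
Material balance + equilibrium reduce to Σ zᵢ(Kᵢ−1)/(1+ψ(Kᵢ−1)) = 0.
Check two-phase: ΣzᵢKᵢ = 1.795 > 1 and Σzᵢ/Kᵢ = 1.297 > 1, so g(0) = 0.795 > 0 and g(1) = -0.297 < 0.
Newton–Raphson from ψ = 0.5:
  ψ = 0.500: g = 0.1287, g' = -0.801 → ψ = 0.661
  ψ = 0.661: g = 0.0040, g' = -0.770 → ψ = 0.666
Converged at ψ = 0.666.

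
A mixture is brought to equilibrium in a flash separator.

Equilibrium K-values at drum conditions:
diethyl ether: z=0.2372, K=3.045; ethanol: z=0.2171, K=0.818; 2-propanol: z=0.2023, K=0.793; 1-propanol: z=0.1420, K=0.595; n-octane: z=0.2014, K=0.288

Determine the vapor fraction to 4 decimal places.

Rachford–Rice: g(ψ) = Σ zᵢ(Kᵢ−1)/(1+ψ(Kᵢ−1)) = 0.
Check two-phase: ΣzᵢKᵢ = 1.2028 > 1 and Σzᵢ/Kᵢ = 1.5364 > 1, so g(0) = 0.2028 > 0 and g(1) = -0.5364 < 0.
Newton iteration, ψ⁰ = 0.5:
  ψ = 0.5000: g = -0.14512, g' = -0.5448 → ψ = 0.2336
  ψ = 0.2336: g = 0.00745, g' = -0.6470 → ψ = 0.2451
  ψ = 0.2451: g = 0.00006, g' = -0.6362 → ψ = 0.2452
Converged at ψ = 0.2452.

ψ = 0.2452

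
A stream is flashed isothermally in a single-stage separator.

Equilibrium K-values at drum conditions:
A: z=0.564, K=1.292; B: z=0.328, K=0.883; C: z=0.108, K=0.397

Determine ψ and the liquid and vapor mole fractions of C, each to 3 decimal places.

Newton–Raphson from ψ = 0.68:
  ψ = 0.680: g = -0.0147, g' = -0.152 → ψ = 0.583
  ψ = 0.583: g = -0.0009, g' = -0.134 → ψ = 0.576
Converged at ψ = 0.576.
Compositions from xᵢ = zᵢ/(1+ψ(Kᵢ−1)), yᵢ = Kᵢxᵢ:
  A: x = 0.483, y = 0.624
  B: x = 0.352, y = 0.311
  C: x = 0.166, y = 0.066

ψ = 0.576, x_C = 0.166, y_C = 0.066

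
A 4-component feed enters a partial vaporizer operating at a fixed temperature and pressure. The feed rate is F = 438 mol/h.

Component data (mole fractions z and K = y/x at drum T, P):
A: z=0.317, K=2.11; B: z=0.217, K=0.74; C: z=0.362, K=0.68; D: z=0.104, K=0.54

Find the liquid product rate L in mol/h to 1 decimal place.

L = 279.0 mol/h

Iterate (Newton) starting at β = 0.54:
  β = 0.540: g = -0.0493, g' = -0.266 → β = 0.354
  β = 0.354: g = 0.0026, g' = -0.298 → β = 0.363
Converged at β = 0.363.
Then V = β·F = 0.3631·438 = 159.0 mol/h and L = F − V = 279.0 mol/h.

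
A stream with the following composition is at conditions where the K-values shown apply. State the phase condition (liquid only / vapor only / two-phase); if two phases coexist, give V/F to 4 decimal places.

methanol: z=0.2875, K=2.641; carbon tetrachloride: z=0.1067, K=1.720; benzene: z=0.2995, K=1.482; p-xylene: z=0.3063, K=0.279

two-phase, V/F = 0.6184

ΣzᵢKᵢ = 1.4721; Σzᵢ/Kᵢ = 1.4708.
Both exceed 1, so a two-phase solution exists.
Rachford–Rice: g(ψ) = Σ zᵢ(Kᵢ−1)/(1+ψ(Kᵢ−1)) = 0.
Newton iteration, ψ⁰ = 0.5:
  ψ = 0.5000: g = 0.08663, g' = -0.6980 → ψ = 0.6241
  ψ = 0.6241: g = -0.00446, g' = -0.7827 → ψ = 0.6184
Converged at ψ = 0.6184.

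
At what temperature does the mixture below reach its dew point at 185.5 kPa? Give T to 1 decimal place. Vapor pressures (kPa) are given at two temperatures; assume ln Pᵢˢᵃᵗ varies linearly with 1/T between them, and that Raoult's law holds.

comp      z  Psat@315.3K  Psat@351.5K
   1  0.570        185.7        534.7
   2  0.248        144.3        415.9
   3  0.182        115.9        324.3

Dew-point temperature: Σzᵢ·P/Pᵢˢᵃᵗ(T) = 1. Interpolate ln Pᵢˢᵃᵗ = aᵢ + bᵢ/T.
  T = 315.3 K: ΣzᵢP/Pᵢˢᵃᵗ = 1.1795
  T = 351.5 K: ΣzᵢP/Pᵢˢᵃᵗ = 0.4125
  T = 333.4 K: ΣzᵢP/Pᵢˢᵃᵗ = 0.6779
  T = 324.4 K: ΣzᵢP/Pᵢˢᵃᵗ = 0.8859
  T = 319.9 K: ΣzᵢP/Pᵢˢᵃᵗ = 1.0185
  T = 322.1 K: ΣzᵢP/Pᵢˢᵃᵗ = 0.9509
Interpolating between 319.9 K and 322.1 K gives T ≈ 320.5 K.

T = 320.5 K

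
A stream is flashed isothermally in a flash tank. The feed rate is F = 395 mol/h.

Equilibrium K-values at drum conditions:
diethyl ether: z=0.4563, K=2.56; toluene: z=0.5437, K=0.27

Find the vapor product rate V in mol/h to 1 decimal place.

V = 109.2 mol/h

Rachford–Rice: g(β) = Σ zᵢ(Kᵢ−1)/(1+β(Kᵢ−1)) = 0.
Feasibility: ΣzᵢKᵢ = 1.3149, Σzᵢ/Kᵢ = 2.1919 — both > 1, two phases present.
Iterate (Newton) starting at β = 0.5:
  β = 0.5000: g = -0.22514, g' = -1.0690 → β = 0.2894
  β = 0.2894: g = -0.01279, g' = -0.9928 → β = 0.2765
Converged at β = 0.2765.
Then V = β·F = 0.2765·395 = 109.2 mol/h and L = F − V = 285.8 mol/h.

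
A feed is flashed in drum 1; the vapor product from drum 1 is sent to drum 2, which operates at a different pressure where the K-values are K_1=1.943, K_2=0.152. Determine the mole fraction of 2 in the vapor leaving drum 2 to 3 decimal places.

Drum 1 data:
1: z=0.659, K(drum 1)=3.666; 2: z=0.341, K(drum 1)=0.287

y_2 (drum 2) = 0.080

Drum 1:
Material balance + equilibrium reduce to Σ zᵢ(Kᵢ−1)/(1+ψ₁(Kᵢ−1)) = 0.
Feasibility: ΣzᵢKᵢ = 2.514, Σzᵢ/Kᵢ = 1.368 — both > 1, two phases present.
Binary case is linear: z₁(K₁−1)(1+ψ₁(K₂−1)) + z₂(K₂−1)(1+ψ₁(K₁−1)) = 0
⇒ ψ₁ = [z₁(K₁−1)+z₂(K₂−1)] / [−(K₁−1)(K₂−1)] = 1.5138/1.9009 = 0.796
Drum-1 compositions:
  1: x = 0.211, y = 0.774
  2: x = 0.789, y = 0.226
Drum-2 feed = drum-1 vapor: z₂ = (0.7736, 0.2264).
Drum 2:
Newton iteration, ψ₂⁰ = 0.5:
  ψ₂ = 0.500: g = 0.1624, g' = -0.808 → ψ₂ = 0.701
  ψ₂ = 0.701: g = -0.0341, g' = -1.239 → ψ₂ = 0.673
  ψ₂ = 0.673: g = -0.0014, g' = -1.142 → ψ₂ = 0.672
Converged at ψ₂ = 0.672.
  1: x = 0.473, y = 0.920
  2: x = 0.527, y = 0.080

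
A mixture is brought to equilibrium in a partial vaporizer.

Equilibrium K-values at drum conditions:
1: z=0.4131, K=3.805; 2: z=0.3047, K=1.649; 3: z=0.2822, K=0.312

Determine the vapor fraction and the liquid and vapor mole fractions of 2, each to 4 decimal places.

ψ = 0.8520, x_2 = 0.1962, y_2 = 0.3235

Let ψ = V/F and solve Σ zᵢ(Kᵢ−1)/(1+ψ(Kᵢ−1)) = 0.
Check two-phase: ΣzᵢKᵢ = 2.1623 > 1 and Σzᵢ/Kᵢ = 1.1978 > 1, so g(0) = 1.1623 > 0 and g(1) = -0.1978 < 0.
Newton–Raphson from ψ = 0.5:
  ψ = 0.5000: g = 0.33564, g' = -0.9467 → ψ = 0.8546
  ψ = 0.8546: g = -0.00286, g' = -1.1214 → ψ = 0.8520
Converged at ψ = 0.8520.
Compositions from xᵢ = zᵢ/(1+ψ(Kᵢ−1)), yᵢ = Kᵢxᵢ:
  1: x = 0.1219, y = 0.4637
  2: x = 0.1962, y = 0.3235
  3: x = 0.6819, y = 0.2128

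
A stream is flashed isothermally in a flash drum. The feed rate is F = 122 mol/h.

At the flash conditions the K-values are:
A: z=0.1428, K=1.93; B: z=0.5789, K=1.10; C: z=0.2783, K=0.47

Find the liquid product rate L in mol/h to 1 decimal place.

L = 95.2 mol/h

Rachford–Rice: g(ψ) = Σ zᵢ(Kᵢ−1)/(1+ψ(Kᵢ−1)) = 0.
Feasibility: ΣzᵢKᵢ = 1.0432, Σzᵢ/Kᵢ = 1.1924 — both > 1, two phases present.
Newton–Raphson from ψ = 0.5:
  ψ = 0.5000: g = -0.05489, g' = -0.2075 → ψ = 0.2355
  ψ = 0.2355: g = -0.00302, g' = -0.1907 → ψ = 0.2196
Converged at ψ = 0.2196.
Then V = ψ·F = 0.2196·122 = 26.8 mol/h and L = F − V = 95.2 mol/h.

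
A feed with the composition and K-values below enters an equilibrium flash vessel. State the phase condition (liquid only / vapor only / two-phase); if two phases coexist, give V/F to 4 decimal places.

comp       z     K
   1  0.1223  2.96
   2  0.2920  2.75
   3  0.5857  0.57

ΣzᵢKᵢ = 1.4989; Σzᵢ/Kᵢ = 1.1750.
Both exceed 1, so a two-phase solution exists.
Material balance + equilibrium reduce to Σ zᵢ(Kᵢ−1)/(1+ψ(Kᵢ−1)) = 0.
Newton iteration, ψ⁰ = 0.44:
  ψ = 0.4400: g = 0.10679, g' = -0.5856 → ψ = 0.6224
  ψ = 0.6224: g = 0.00871, g' = -0.5021 → ψ = 0.6397
  ψ = 0.6397: g = 0.00004, g' = -0.4976 → ψ = 0.6398
Converged at ψ = 0.6398.

two-phase, V/F = 0.6398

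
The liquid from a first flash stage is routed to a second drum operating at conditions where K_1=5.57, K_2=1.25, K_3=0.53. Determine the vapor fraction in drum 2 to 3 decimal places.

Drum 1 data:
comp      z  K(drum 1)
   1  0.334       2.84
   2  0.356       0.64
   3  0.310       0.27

V/F (drum 2) = 0.841

Drum 1:
Rachford–Rice: g(ψ₁) = Σ zᵢ(Kᵢ−1)/(1+ψ₁(Kᵢ−1)) = 0.
Feasibility: ΣzᵢKᵢ = 1.260, Σzᵢ/Kᵢ = 1.822 — both > 1, two phases present.
Newton–Raphson from ψ₁ = 0.5:
  ψ₁ = 0.500: g = -0.1926, g' = -0.785 → ψ₁ = 0.255
  ψ₁ = 0.255: g = -0.0006, g' = -0.829 → ψ₁ = 0.254
Converged at ψ₁ = 0.254.
Drum-1 compositions:
  1: x = 0.228, y = 0.646
  2: x = 0.392, y = 0.251
  3: x = 0.381, y = 0.103
Drum-2 feed = drum-1 liquid: z₂ = (0.2276, 0.3918, 0.3805).
Drum 2:
Rachford–Rice: g(ψ₂) = Σ zᵢ(Kᵢ−1)/(1+ψ₂(Kᵢ−1)) = 0.
Check two-phase: ΣzᵢKᵢ = 1.959 > 1 and Σzᵢ/Kᵢ = 1.072 > 1, so g(0) = 0.959 > 0 and g(1) = -0.072 < 0.
Iterate (Newton) starting at ψ₂ = 0.5:
  ψ₂ = 0.500: g = 0.1700, g' = -0.604 → ψ₂ = 0.782
  ψ₂ = 0.782: g = 0.0268, g' = -0.455 → ψ₂ = 0.840
  ψ₂ = 0.840: g = 0.0002, g' = -0.449 → ψ₂ = 0.841
Converged at ψ₂ = 0.841.
  1: x = 0.047, y = 0.262
  2: x = 0.324, y = 0.405
  3: x = 0.629, y = 0.333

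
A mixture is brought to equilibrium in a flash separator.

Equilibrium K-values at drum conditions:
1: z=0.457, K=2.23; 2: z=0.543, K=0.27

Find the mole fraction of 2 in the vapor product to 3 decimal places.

y_2 = 0.169

Let ψ = V/F and solve Σ zᵢ(Kᵢ−1)/(1+ψ(Kᵢ−1)) = 0.
g(0) = ΣzᵢKᵢ − 1 = 0.166 and g(1) = 1 − Σzᵢ/Kᵢ = -1.216, so a root lies in (0, 1).
Newton iteration, ψ⁰ = 0.5:
  ψ = 0.500: g = -0.2762, g' = -0.983 → ψ = 0.219
  ψ = 0.219: g = -0.0290, g' = -0.839 → ψ = 0.184
  ψ = 0.184: g = 0.0001, g' = -0.846 → ψ = 0.185
Converged at ψ = 0.185.
Compositions from xᵢ = zᵢ/(1+ψ(Kᵢ−1)), yᵢ = Kᵢxᵢ:
  1: x = 0.372, y = 0.831
  2: x = 0.628, y = 0.169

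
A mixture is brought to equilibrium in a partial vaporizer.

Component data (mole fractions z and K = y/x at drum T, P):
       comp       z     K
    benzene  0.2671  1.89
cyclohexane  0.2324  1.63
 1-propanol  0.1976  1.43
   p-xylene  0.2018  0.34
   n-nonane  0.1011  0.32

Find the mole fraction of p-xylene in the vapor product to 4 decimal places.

Rachford–Rice: g(ψ) = Σ zᵢ(Kᵢ−1)/(1+ψ(Kᵢ−1)) = 0.
g(0) = ΣzᵢKᵢ − 1 = 0.2672 and g(1) = 1 − Σzᵢ/Kᵢ = -0.3315, so a root lies in (0, 1).
Newton iteration, ψ⁰ = 0.41:
  ψ = 0.4100: g = 0.08483, g' = -0.4533 → ψ = 0.5971
  ψ = 0.5971: g = -0.00634, g' = -0.5340 → ψ = 0.5852
Converged at ψ = 0.5852.
Compositions from xᵢ = zᵢ/(1+ψ(Kᵢ−1)), yᵢ = Kᵢxᵢ:
  benzene: x = 0.1756, y = 0.3319
  cyclohexane: x = 0.1698, y = 0.2768
  1-propanol: x = 0.1579, y = 0.2258
  p-xylene: x = 0.3288, y = 0.1118
  n-nonane: x = 0.1679, y = 0.0537

y_p-xylene = 0.1118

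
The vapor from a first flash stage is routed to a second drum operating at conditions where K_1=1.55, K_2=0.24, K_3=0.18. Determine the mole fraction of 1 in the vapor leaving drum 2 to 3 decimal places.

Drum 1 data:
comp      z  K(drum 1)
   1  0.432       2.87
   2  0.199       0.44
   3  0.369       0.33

Drum 1:
Iterate (Newton) starting at ψ₁ = 0.5:
  ψ₁ = 0.500: g = -0.1091, g' = -0.898 → ψ₁ = 0.379
Converged at ψ₁ = 0.379.
Drum-1 compositions:
  1: x = 0.253, y = 0.726
  2: x = 0.253, y = 0.111
  3: x = 0.495, y = 0.163
Drum-2 feed = drum-1 vapor: z₂ = (0.7257, 0.1111, 0.1632).
Drum 2:
Rachford–Rice: g(ψ₂) = Σ zᵢ(Kᵢ−1)/(1+ψ₂(Kᵢ−1)) = 0.
g(0) = ΣzᵢKᵢ − 1 = 0.181 and g(1) = 1 − Σzᵢ/Kᵢ = -0.838, so a root lies in (0, 1).
Newton iteration, ψ₂⁰ = 0.5:
  ψ₂ = 0.500: g = -0.0500, g' = -0.617 → ψ₂ = 0.419
  ψ₂ = 0.419: g = -0.0034, g' = -0.538 → ψ₂ = 0.413
Converged at ψ₂ = 0.413.
  1: x = 0.591, y = 0.917
  2: x = 0.162, y = 0.039
  3: x = 0.247, y = 0.044

y_1 (drum 2) = 0.917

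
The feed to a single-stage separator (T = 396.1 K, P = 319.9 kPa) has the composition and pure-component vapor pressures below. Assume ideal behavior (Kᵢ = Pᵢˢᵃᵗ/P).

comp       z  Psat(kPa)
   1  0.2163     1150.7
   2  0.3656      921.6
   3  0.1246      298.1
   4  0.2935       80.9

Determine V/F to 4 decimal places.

V/F = 0.7237

Raoult's law: Kᵢ = Pᵢˢᵃᵗ/P = Pᵢˢᵃᵗ/319.9.
  K_1 = 1150.7/319.9 = 3.597062, K_2 = 921.6/319.9 = 2.880900, K_3 = 298.1/319.9 = 0.931854, K_4 = 80.9/319.9 = 0.252892
Newton iteration, V/F⁰ = 0.62:
  V/F = 0.6200: g = 0.11531, g' = -1.0590 → V/F = 0.7289
  V/F = 0.7289: g = -0.00619, g' = -1.1948 → V/F = 0.7237
Converged at V/F = 0.7237.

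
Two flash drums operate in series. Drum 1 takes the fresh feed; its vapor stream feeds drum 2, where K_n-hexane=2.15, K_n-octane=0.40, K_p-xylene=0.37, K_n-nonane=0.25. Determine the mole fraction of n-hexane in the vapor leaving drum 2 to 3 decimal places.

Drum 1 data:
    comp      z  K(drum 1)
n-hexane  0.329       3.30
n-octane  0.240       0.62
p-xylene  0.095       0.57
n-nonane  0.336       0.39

Drum 1:
Let ψ₁ = V/F and solve Σ zᵢ(Kᵢ−1)/(1+ψ₁(Kᵢ−1)) = 0.
g(0) = ΣzᵢKᵢ − 1 = 0.420 and g(1) = 1 − Σzᵢ/Kᵢ = -0.515, so a root lies in (0, 1).
Newton iteration, ψ₁⁰ = 0.36:
  ψ₁ = 0.360: g = -0.0027, g' = -0.797 → ψ₁ = 0.357
Converged at ψ₁ = 0.357.
Drum-1 compositions:
  n-hexane: x = 0.181, y = 0.596
  n-octane: x = 0.278, y = 0.172
  p-xylene: x = 0.112, y = 0.064
  n-nonane: x = 0.429, y = 0.167
Drum-2 feed = drum-1 vapor: z₂ = (0.5964, 0.1721, 0.0640, 0.1675).
Drum 2:
Material balance + equilibrium reduce to Σ zᵢ(Kᵢ−1)/(1+ψ₂(Kᵢ−1)) = 0.
g(0) = ΣzᵢKᵢ − 1 = 0.417 and g(1) = 1 − Σzᵢ/Kᵢ = -0.551, so a root lies in (0, 1).
Newton–Raphson from ψ₂ = 0.5:
  ψ₂ = 0.500: g = 0.0282, g' = -0.740 → ψ₂ = 0.538
Converged at ψ₂ = 0.538.
  n-hexane: x = 0.369, y = 0.792
  n-octane: x = 0.254, y = 0.102
  p-xylene: x = 0.097, y = 0.036
  n-nonane: x = 0.281, y = 0.070

y_n-hexane (drum 2) = 0.792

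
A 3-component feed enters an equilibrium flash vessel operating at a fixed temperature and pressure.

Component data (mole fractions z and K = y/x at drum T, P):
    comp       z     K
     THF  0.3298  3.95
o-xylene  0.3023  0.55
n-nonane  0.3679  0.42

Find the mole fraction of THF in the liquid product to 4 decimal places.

x_THF = 0.1507

Iterate (Newton) starting at ψ = 0.69:
  ψ = 0.6900: g = -0.23254, g' = -0.7843 → ψ = 0.3935
  ψ = 0.3935: g = 0.00847, g' = -0.9129 → ψ = 0.4028
Converged at ψ = 0.4028.
Compositions from xᵢ = zᵢ/(1+ψ(Kᵢ−1)), yᵢ = Kᵢxᵢ:
  THF: x = 0.1507, y = 0.5953
  o-xylene: x = 0.3692, y = 0.2031
  n-nonane: x = 0.4801, y = 0.2016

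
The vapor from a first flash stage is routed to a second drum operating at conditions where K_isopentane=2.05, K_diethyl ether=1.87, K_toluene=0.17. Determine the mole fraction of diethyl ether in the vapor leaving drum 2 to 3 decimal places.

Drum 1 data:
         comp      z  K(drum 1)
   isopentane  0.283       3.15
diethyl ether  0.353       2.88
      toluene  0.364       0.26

Drum 1:
Let ψ₁ = V/F and solve Σ zᵢ(Kᵢ−1)/(1+ψ₁(Kᵢ−1)) = 0.
Check two-phase: ΣzᵢKᵢ = 2.003 > 1 and Σzᵢ/Kᵢ = 1.612 > 1, so g(0) = 1.003 > 0 and g(1) = -0.612 < 0.
Iterate (Newton) starting at ψ₁ = 0.5:
  ψ₁ = 0.500: g = 0.2078, g' = -1.138 → ψ₁ = 0.683
  ψ₁ = 0.683: g = -0.0071, g' = -1.268 → ψ₁ = 0.677
Converged at ψ₁ = 0.677.
Drum-1 compositions:
  isopentane: x = 0.115, y = 0.363
  diethyl ether: x = 0.155, y = 0.447
  toluene: x = 0.729, y = 0.190
Drum-2 feed = drum-1 vapor: z₂ = (0.3630, 0.4473, 0.1897).
Drum 2:
Newton–Raphson from ψ₂ = 0.5:
  ψ₂ = 0.500: g = 0.2521, g' = -0.718 → ψ₂ = 0.851
  ψ₂ = 0.851: g = -0.1110, g' = -1.738 → ψ₂ = 0.787
  ψ₂ = 0.787: g = -0.0143, g' = -1.326 → ψ₂ = 0.776
Converged at ψ₂ = 0.776.
  isopentane: x = 0.200, y = 0.410
  diethyl ether: x = 0.267, y = 0.499
  toluene: x = 0.533, y = 0.091

y_diethyl ether (drum 2) = 0.499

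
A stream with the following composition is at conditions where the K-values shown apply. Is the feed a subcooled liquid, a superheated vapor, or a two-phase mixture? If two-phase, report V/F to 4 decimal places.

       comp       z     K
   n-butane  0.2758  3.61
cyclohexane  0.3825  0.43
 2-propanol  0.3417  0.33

ΣzᵢKᵢ = 1.2729; Σzᵢ/Kᵢ = 2.0014.
Both exceed 1, so a two-phase solution exists.
Rachford–Rice: g(ψ) = Σ zᵢ(Kᵢ−1)/(1+ψ(Kᵢ−1)) = 0.
Iterate (Newton) starting at ψ = 0.47:
  ψ = 0.4700: g = -0.30870, g' = -0.9376 → ψ = 0.1408
  ψ = 0.1408: g = 0.03662, g' = -1.3388 → ψ = 0.1681
  ψ = 0.1681: g = 0.00119, g' = -1.2544 → ψ = 0.1691
Converged at ψ = 0.1691.

two-phase, V/F = 0.1691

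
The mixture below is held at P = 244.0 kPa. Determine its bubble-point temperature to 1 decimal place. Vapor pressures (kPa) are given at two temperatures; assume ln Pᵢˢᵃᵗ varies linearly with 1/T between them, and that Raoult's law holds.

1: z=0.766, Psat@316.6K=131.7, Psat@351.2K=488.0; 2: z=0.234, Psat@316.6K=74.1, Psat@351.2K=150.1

Bubble-point temperature: ΣzᵢPᵢˢᵃᵗ(T) = P. Interpolate ln Pᵢˢᵃᵗ = aᵢ + bᵢ/T.
  T = 316.6 K: ΣzᵢPᵢˢᵃᵗ = 118.22 kPa
  T = 351.2 K: ΣzᵢPᵢˢᵃᵗ = 408.93 kPa
  T = 333.9 K: ΣzᵢPᵢˢᵃᵗ = 226.03 kPa
  T = 342.5 K: ΣzᵢPᵢˢᵃᵗ = 305.51 kPa
  T = 338.2 K: ΣzᵢPᵢˢᵃᵗ = 263.22 kPa
  T = 336.0 K: ΣzᵢPᵢˢᵃᵗ = 243.59 kPa
Interpolating between 336.0 K and 338.2 K gives T ≈ 336.0 K.

T = 336.0 K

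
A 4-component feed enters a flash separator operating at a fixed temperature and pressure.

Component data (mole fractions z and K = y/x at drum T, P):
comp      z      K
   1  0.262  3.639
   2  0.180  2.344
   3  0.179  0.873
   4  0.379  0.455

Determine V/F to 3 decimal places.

Rachford–Rice: g(V/F) = Σ zᵢ(Kᵢ−1)/(1+V/F(Kᵢ−1)) = 0.
Check two-phase: ΣzᵢKᵢ = 1.704 > 1 and Σzᵢ/Kᵢ = 1.187 > 1, so g(0) = 0.704 > 0 and g(1) = -0.187 < 0.
Iterate (Newton) starting at V/F = 0.31:
  V/F = 0.310: g = 0.2789, g' = -0.880 → V/F = 0.627
  V/F = 0.627: g = 0.0534, g' = -0.618 → V/F = 0.713
  V/F = 0.713: g = 0.0005, g' = -0.609 → V/F = 0.714
Converged at V/F = 0.714.

V/F = 0.714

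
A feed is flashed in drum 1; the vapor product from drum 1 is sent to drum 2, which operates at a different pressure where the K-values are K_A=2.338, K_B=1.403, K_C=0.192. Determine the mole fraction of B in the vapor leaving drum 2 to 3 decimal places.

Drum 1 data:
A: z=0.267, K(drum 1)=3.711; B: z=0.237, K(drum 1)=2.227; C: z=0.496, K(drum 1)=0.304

y_B (drum 2) = 0.369

Drum 1:
Rachford–Rice: g(ψ₁) = Σ zᵢ(Kᵢ−1)/(1+ψ₁(Kᵢ−1)) = 0.
Feasibility: ΣzᵢKᵢ = 1.669, Σzᵢ/Kᵢ = 1.810 — both > 1, two phases present.
Iterate (Newton) starting at ψ₁ = 0.5:
  ψ₁ = 0.500: g = -0.0419, g' = -1.056 → ψ₁ = 0.460
Converged at ψ₁ = 0.460.
Drum-1 compositions:
  A: x = 0.119, y = 0.441
  B: x = 0.151, y = 0.337
  C: x = 0.730, y = 0.222
Drum-2 feed = drum-1 vapor: z₂ = (0.4408, 0.3373, 0.2218).
Drum 2:
Rachford–Rice: g(ψ₂) = Σ zᵢ(Kᵢ−1)/(1+ψ₂(Kᵢ−1)) = 0.
g(0) = ΣzᵢKᵢ − 1 = 0.547 and g(1) = 1 − Σzᵢ/Kᵢ = -0.584, so a root lies in (0, 1).
Iterate (Newton) starting at ψ₂ = 0.5:
  ψ₂ = 0.500: g = 0.1658, g' = -0.729 → ψ₂ = 0.727
  ψ₂ = 0.727: g = -0.0308, g' = -1.088 → ψ₂ = 0.699
  ψ₂ = 0.699: g = -0.0011, g' = -1.009 → ψ₂ = 0.698
Converged at ψ₂ = 0.698.
  A: x = 0.228, y = 0.533
  B: x = 0.263, y = 0.369
  C: x = 0.509, y = 0.098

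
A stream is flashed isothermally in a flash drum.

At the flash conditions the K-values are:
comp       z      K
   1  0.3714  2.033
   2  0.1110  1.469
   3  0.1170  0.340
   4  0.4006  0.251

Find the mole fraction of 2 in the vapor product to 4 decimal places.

Newton–Raphson from β = 0.5:
  β = 0.5000: g = -0.29979, g' = -0.8763 → β = 0.1579
  β = 0.1579: g = -0.04817, g' = -0.6667 → β = 0.0856
  β = 0.0856: g = 0.00006, g' = -0.6709 → β = 0.0857
Converged at β = 0.0857.
Compositions from xᵢ = zᵢ/(1+β(Kᵢ−1)), yᵢ = Kᵢxᵢ:
  1: x = 0.3412, y = 0.6936
  2: x = 0.1067, y = 0.1568
  3: x = 0.1240, y = 0.0422
  4: x = 0.4281, y = 0.1075

y_2 = 0.1568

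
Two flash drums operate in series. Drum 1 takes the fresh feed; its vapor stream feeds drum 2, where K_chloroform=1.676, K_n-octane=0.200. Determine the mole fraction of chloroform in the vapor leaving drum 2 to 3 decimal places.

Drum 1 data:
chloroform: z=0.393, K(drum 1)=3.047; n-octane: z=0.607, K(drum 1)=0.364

y_chloroform (drum 2) = 0.908

Drum 1:
Material balance + equilibrium reduce to Σ zᵢ(Kᵢ−1)/(1+ψ₁(Kᵢ−1)) = 0.
g(0) = ΣzᵢKᵢ − 1 = 0.418 and g(1) = 1 − Σzᵢ/Kᵢ = -0.797, so a root lies in (0, 1).
Iterate (Newton) starting at ψ₁ = 0.43:
  ψ₁ = 0.430: g = -0.1035, g' = -0.931 → ψ₁ = 0.319
  ψ₁ = 0.319: g = 0.0025, g' = -0.989 → ψ₁ = 0.321
Converged at ψ₁ = 0.321.
Drum-1 compositions:
  chloroform: x = 0.237, y = 0.722
  n-octane: x = 0.763, y = 0.278
Drum-2 feed = drum-1 vapor: z₂ = (0.7223, 0.2777).
Drum 2:
Newton–Raphson from ψ₂ = 0.5:
  ψ₂ = 0.500: g = -0.0054, g' = -0.678 → ψ₂ = 0.492
Converged at ψ₂ = 0.492.
  chloroform: x = 0.542, y = 0.908
  n-octane: x = 0.458, y = 0.092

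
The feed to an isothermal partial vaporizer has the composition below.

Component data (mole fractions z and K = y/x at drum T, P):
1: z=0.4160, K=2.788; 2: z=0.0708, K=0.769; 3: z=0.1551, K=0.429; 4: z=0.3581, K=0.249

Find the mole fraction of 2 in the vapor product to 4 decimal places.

y_2 = 0.0587

Let ψ = V/F and solve Σ zᵢ(Kᵢ−1)/(1+ψ(Kᵢ−1)) = 0.
g(0) = ΣzᵢKᵢ − 1 = 0.3700 and g(1) = 1 − Σzᵢ/Kᵢ = -1.0410, so a root lies in (0, 1).
Newton iteration, ψ⁰ = 0.5:
  ψ = 0.5000: g = -0.18036, g' = -0.9925 → ψ = 0.3183
  ψ = 0.3183: g = -0.00525, g' = -0.9689 → ψ = 0.3129
Converged at ψ = 0.3129.
Compositions from xᵢ = zᵢ/(1+ψ(Kᵢ−1)), yᵢ = Kᵢxᵢ:
  1: x = 0.2668, y = 0.7438
  2: x = 0.0763, y = 0.0587
  3: x = 0.1888, y = 0.0810
  4: x = 0.4681, y = 0.1166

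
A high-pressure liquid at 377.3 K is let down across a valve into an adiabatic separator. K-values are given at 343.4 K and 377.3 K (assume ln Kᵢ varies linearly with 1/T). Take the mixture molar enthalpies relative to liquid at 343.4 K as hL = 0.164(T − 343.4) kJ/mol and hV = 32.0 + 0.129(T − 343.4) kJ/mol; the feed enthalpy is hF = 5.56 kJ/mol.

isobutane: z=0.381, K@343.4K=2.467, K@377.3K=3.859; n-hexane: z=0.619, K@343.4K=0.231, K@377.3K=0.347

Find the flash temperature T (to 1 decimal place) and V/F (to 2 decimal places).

T = 349.6 K, V/F = 0.14

Adiabatic flash: solve Rachford–Rice at each trial T, then check hF = ψ·hV(T) + (1−ψ)·hL(T).
  T = 343.4 K: K = (2.467, 0.231), RR gives ψ = 0.073, H_out = 2.352 kJ/mol
  T = 377.3 K: K = (3.859, 0.347), RR gives ψ = 0.367, H_out = 16.867 kJ/mol
  T = 360.4 K: K = (3.120, 0.286), RR gives ψ = 0.242, H_out = 10.378 kJ/mol
  T = 351.9 K: K = (2.782, 0.258), RR gives ψ = 0.166, H_out = 6.656 kJ/mol
  T = 347.6 K: K = (2.620, 0.244), RR gives ψ = 0.122, H_out = 4.570 kJ/mol
  T = 349.8 K: K = (2.702, 0.251), RR gives ψ = 0.145, H_out = 5.658 kJ/mol
Linear interpolation between T = 347.6 (H_out = 4.570) and T = 349.8 (H_out = 5.658) on hF = 5.56 gives T ≈ 349.6 K, at which ψ = 0.14.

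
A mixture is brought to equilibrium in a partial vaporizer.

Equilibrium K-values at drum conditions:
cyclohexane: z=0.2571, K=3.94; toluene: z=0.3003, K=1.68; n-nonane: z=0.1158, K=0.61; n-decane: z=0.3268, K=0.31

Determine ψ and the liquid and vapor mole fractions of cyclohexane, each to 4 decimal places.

ψ = 0.5699, x_cyclohexane = 0.0961, y_cyclohexane = 0.3786

Rachford–Rice: g(ψ) = Σ zᵢ(Kᵢ−1)/(1+ψ(Kᵢ−1)) = 0.
Check two-phase: ΣzᵢKᵢ = 1.6894 > 1 and Σzᵢ/Kᵢ = 1.4880 > 1, so g(0) = 0.6894 > 0 and g(1) = -0.4880 < 0.
Newton–Raphson from ψ = 0.5:
  ψ = 0.5000: g = 0.05805, g' = -0.8314 → ψ = 0.5698
  ψ = 0.5698: g = 0.00006, g' = -0.8343 → ψ = 0.5699
Converged at ψ = 0.5699.
Compositions from xᵢ = zᵢ/(1+ψ(Kᵢ−1)), yᵢ = Kᵢxᵢ:
  cyclohexane: x = 0.0961, y = 0.3786
  toluene: x = 0.2164, y = 0.3636
  n-nonane: x = 0.1489, y = 0.0908
  n-decane: x = 0.5386, y = 0.1670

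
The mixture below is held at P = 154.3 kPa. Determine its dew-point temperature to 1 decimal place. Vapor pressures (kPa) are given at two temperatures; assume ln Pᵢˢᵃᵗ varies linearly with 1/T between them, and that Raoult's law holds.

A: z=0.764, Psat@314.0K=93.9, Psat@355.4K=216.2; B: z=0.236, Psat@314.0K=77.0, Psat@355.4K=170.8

T = 340.3 K

Dew-point temperature: Σzᵢ·P/Pᵢˢᵃᵗ(T) = 1. Interpolate ln Pᵢˢᵃᵗ = aᵢ + bᵢ/T.
  T = 314.0 K: ΣzᵢP/Pᵢˢᵃᵗ = 1.7284
  T = 355.4 K: ΣzᵢP/Pᵢˢᵃᵗ = 0.7585
  T = 334.7 K: ΣzᵢP/Pᵢˢᵃᵗ = 1.1161
  T = 345.0 K: ΣzᵢP/Pᵢˢᵃᵗ = 0.9156
  T = 339.9 K: ΣzᵢP/Pᵢˢᵃᵗ = 1.0084
  T = 342.4 K: ΣzᵢP/Pᵢˢᵃᵗ = 0.9614
Interpolating between 339.9 K and 342.4 K gives T ≈ 340.3 K.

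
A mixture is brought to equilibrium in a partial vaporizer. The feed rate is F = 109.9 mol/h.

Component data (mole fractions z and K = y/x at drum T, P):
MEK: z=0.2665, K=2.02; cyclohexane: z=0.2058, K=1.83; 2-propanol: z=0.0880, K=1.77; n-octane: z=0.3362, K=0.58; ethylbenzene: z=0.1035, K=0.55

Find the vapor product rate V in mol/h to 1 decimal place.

Material balance + equilibrium reduce to Σ zᵢ(Kᵢ−1)/(1+ψ(Kᵢ−1)) = 0.
g(0) = ΣzᵢKᵢ − 1 = 0.3226 and g(1) = 1 − Σzᵢ/Kᵢ = -0.0619, so a root lies in (0, 1).
Newton iteration, ψ⁰ = 0.41:
  ψ = 0.4100: g = 0.14293, g' = -0.3650 → ψ = 0.8016
  ψ = 0.8016: g = 0.00829, g' = -0.3411 → ψ = 0.8259
  ψ = 0.8259: g = -0.00003, g' = -0.3432 → ψ = 0.8258
Converged at ψ = 0.8258.
Then V = ψ·F = 0.8258·109.9 = 90.8 mol/h and L = F − V = 19.1 mol/h.

V = 90.8 mol/h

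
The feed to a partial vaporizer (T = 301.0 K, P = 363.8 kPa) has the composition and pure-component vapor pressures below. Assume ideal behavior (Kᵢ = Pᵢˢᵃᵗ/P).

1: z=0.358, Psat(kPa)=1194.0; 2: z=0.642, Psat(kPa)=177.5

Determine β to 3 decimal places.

Raoult's law: Kᵢ = Pᵢˢᵃᵗ/P = Pᵢˢᵃᵗ/363.8.
  K_1 = 1194.0/363.8 = 3.28202, K_2 = 177.5/363.8 = 0.48791
Let β = V/F and solve Σ zᵢ(Kᵢ−1)/(1+β(Kᵢ−1)) = 0.
Feasibility: ΣzᵢKᵢ = 1.488, Σzᵢ/Kᵢ = 1.425 — both > 1, two phases present.
Binary case is linear: z₁(K₁−1)(1+β(K₂−1)) + z₂(K₂−1)(1+β(K₁−1)) = 0
⇒ β = [z₁(K₁−1)+z₂(K₂−1)] / [−(K₁−1)(K₂−1)] = 0.4882/1.1686 = 0.418

β = 0.418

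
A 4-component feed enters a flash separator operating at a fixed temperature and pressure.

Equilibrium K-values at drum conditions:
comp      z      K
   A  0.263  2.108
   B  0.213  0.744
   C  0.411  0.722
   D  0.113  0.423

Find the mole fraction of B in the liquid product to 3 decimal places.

Rachford–Rice: g(ψ) = Σ zᵢ(Kᵢ−1)/(1+ψ(Kᵢ−1)) = 0.
g(0) = ΣzᵢKᵢ − 1 = 0.057 and g(1) = 1 − Σzᵢ/Kᵢ = -0.247, so a root lies in (0, 1).
Newton–Raphson from ψ = 0.5:
  ψ = 0.500: g = -0.0994, g' = -0.269 → ψ = 0.131
  ψ = 0.131: g = 0.0090, g' = -0.339 → ψ = 0.157
  ψ = 0.157: g = 0.0001, g' = -0.330 → ψ = 0.158
Converged at ψ = 0.158.
Compositions from xᵢ = zᵢ/(1+ψ(Kᵢ−1)), yᵢ = Kᵢxᵢ:
  A: x = 0.224, y = 0.472
  B: x = 0.222, y = 0.165
  C: x = 0.430, y = 0.310
  D: x = 0.124, y = 0.053

x_B = 0.222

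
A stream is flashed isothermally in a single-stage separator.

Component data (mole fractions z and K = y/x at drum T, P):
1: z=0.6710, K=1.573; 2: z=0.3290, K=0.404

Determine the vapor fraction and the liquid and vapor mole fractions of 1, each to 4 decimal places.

Newton–Raphson from ψ = 0.5:
  ψ = 0.5000: g = 0.01954, g' = -0.3703 → ψ = 0.5528
  ψ = 0.5528: g = -0.00043, g' = -0.3870 → ψ = 0.5517
Converged at ψ = 0.5517.
Compositions from xᵢ = zᵢ/(1+ψ(Kᵢ−1)), yᵢ = Kᵢxᵢ:
  1: x = 0.5098, y = 0.8020
  2: x = 0.4902, y = 0.1980

ψ = 0.5517, x_1 = 0.5098, y_1 = 0.8020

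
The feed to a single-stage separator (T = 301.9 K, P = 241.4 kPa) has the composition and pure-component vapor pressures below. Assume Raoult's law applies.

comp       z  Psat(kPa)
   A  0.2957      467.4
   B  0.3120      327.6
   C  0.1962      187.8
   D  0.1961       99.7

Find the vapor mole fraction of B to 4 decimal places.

y_B = 0.3360

Raoult's law: Kᵢ = Pᵢˢᵃᵗ/P = Pᵢˢᵃᵗ/241.4.
  K_A = 467.4/241.4 = 1.936205, K_B = 327.6/241.4 = 1.357084, K_C = 187.8/241.4 = 0.777962, K_D = 99.7/241.4 = 0.413007
Let ψ = V/F and solve Σ zᵢ(Kᵢ−1)/(1+ψ(Kᵢ−1)) = 0.
Check two-phase: ΣzᵢKᵢ = 1.2296 > 1 and Σzᵢ/Kᵢ = 1.1096 > 1, so g(0) = 0.2296 > 0 and g(1) = -0.1096 < 0.
Iterate (Newton) starting at ψ = 0.61:
  ψ = 0.6100: g = 0.03799, g' = -0.3087 → ψ = 0.7330
  ψ = 0.7330: g = -0.00161, g' = -0.3381 → ψ = 0.7283
Converged at ψ = 0.7283.
Compositions from xᵢ = zᵢ/(1+ψ(Kᵢ−1)), yᵢ = Kᵢxᵢ:
  A: x = 0.1758, y = 0.3404
  B: x = 0.2476, y = 0.3360
  C: x = 0.2340, y = 0.1821
  D: x = 0.3425, y = 0.1415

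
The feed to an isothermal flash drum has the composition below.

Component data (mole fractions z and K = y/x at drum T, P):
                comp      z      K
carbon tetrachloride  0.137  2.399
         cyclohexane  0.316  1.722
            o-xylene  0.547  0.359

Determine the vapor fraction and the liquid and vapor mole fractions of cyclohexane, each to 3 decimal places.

ψ = 0.110, x_cyclohexane = 0.293, y_cyclohexane = 0.504

Let ψ = V/F and solve Σ zᵢ(Kᵢ−1)/(1+ψ(Kᵢ−1)) = 0.
Feasibility: ΣzᵢKᵢ = 1.069, Σzᵢ/Kᵢ = 1.764 — both > 1, two phases present.
Newton iteration, ψ⁰ = 0.5:
  ψ = 0.500: g = -0.2356, g' = -0.669 → ψ = 0.148
  ψ = 0.148: g = -0.0222, g' = -0.593 → ψ = 0.110
Converged at ψ = 0.110.
Compositions from xᵢ = zᵢ/(1+ψ(Kᵢ−1)), yᵢ = Kᵢxᵢ:
  carbon tetrachloride: x = 0.119, y = 0.285
  cyclohexane: x = 0.293, y = 0.504
  o-xylene: x = 0.589, y = 0.211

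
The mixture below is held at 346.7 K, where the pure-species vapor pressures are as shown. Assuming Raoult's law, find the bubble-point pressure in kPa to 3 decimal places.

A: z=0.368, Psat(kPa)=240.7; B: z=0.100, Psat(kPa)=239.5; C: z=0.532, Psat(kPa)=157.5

At the bubble point ψ → 0, so ΣzᵢKᵢ = 1 with Kᵢ = Pᵢˢᵃᵗ/P ⇒ P = ΣzᵢPᵢˢᵃᵗ.
P = 0.368·240.7 + 0.100·239.5 + 0.532·157.5 = 196.318 kPa

Pbub = 196.318 kPa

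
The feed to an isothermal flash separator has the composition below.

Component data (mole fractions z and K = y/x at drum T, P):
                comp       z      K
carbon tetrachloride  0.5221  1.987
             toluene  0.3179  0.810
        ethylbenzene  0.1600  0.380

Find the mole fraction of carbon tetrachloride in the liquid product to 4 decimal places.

x_carbon tetrachloride = 0.2844

Rachford–Rice: g(V/F) = Σ zᵢ(Kᵢ−1)/(1+V/F(Kᵢ−1)) = 0.
Feasibility: ΣzᵢKᵢ = 1.3557, Σzᵢ/Kᵢ = 1.0763 — both > 1, two phases present.
Iterate (Newton) starting at V/F = 0.5:
  V/F = 0.5000: g = 0.13453, g' = -0.3712 → V/F = 0.8624
  V/F = 0.8624: g = -0.00706, g' = -0.4489 → V/F = 0.8467
  V/F = 0.8467: g = -0.00007, g' = -0.4398 → V/F = 0.8465
Converged at V/F = 0.8465.
Compositions from xᵢ = zᵢ/(1+V/F(Kᵢ−1)), yᵢ = Kᵢxᵢ:
  carbon tetrachloride: x = 0.2844, y = 0.5652
  toluene: x = 0.3788, y = 0.3069
  ethylbenzene: x = 0.3367, y = 0.1280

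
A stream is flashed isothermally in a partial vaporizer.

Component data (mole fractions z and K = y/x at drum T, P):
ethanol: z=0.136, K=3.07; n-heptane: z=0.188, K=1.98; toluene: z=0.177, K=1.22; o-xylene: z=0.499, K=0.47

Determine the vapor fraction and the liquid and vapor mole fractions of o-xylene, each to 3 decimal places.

ψ = 0.373, x_o-xylene = 0.622, y_o-xylene = 0.292

Let ψ = V/F and solve Σ zᵢ(Kᵢ−1)/(1+ψ(Kᵢ−1)) = 0.
g(0) = ΣzᵢKᵢ − 1 = 0.240 and g(1) = 1 − Σzᵢ/Kᵢ = -0.346, so a root lies in (0, 1).
Newton iteration, ψ⁰ = 0.66:
  ψ = 0.660: g = -0.1419, g' = -0.509 → ψ = 0.381
  ψ = 0.381: g = -0.0040, g' = -0.505 → ψ = 0.373
Converged at ψ = 0.373.
Compositions from xᵢ = zᵢ/(1+ψ(Kᵢ−1)), yᵢ = Kᵢxᵢ:
  ethanol: x = 0.077, y = 0.236
  n-heptane: x = 0.138, y = 0.273
  toluene: x = 0.164, y = 0.200
  o-xylene: x = 0.622, y = 0.292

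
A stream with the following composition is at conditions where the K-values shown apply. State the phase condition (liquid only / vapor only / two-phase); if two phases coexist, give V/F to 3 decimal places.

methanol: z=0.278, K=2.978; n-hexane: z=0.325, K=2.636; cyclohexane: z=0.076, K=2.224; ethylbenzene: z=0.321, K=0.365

ΣzᵢKᵢ = 1.971; Σzᵢ/Kᵢ = 1.130.
Both exceed 1, so a two-phase solution exists.
Material balance + equilibrium reduce to Σ zᵢ(Kᵢ−1)/(1+ψ(Kᵢ−1)) = 0.
Newton–Raphson from ψ = 0.5:
  ψ = 0.500: g = 0.3280, g' = -0.860 → ψ = 0.881
Converged at ψ = 0.881.

two-phase, V/F = 0.881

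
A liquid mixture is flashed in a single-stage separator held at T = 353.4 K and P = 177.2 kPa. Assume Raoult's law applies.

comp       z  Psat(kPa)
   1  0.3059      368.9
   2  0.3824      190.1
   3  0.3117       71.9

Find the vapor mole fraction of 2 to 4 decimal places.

y_2 = 0.3975

Raoult's law: Kᵢ = Pᵢˢᵃᵗ/P = Pᵢˢᵃᵗ/177.2.
  K_1 = 368.9/177.2 = 2.081828, K_2 = 190.1/177.2 = 1.072799, K_3 = 71.9/177.2 = 0.405756
Rachford–Rice: g(β) = Σ zᵢ(Kᵢ−1)/(1+β(Kᵢ−1)) = 0.
g(0) = ΣzᵢKᵢ − 1 = 0.1735 and g(1) = 1 − Σzᵢ/Kᵢ = -0.2716, so a root lies in (0, 1).
Newton iteration, β⁰ = 0.5:
  β = 0.5000: g = -0.02190, g' = -0.3755 → β = 0.4417
  β = 0.4417: g = -0.00023, g' = -0.3682 → β = 0.4410
Converged at β = 0.4410.
Compositions from xᵢ = zᵢ/(1+β(Kᵢ−1)), yᵢ = Kᵢxᵢ:
  1: x = 0.2071, y = 0.4311
  2: x = 0.3705, y = 0.3975
  3: x = 0.4224, y = 0.1714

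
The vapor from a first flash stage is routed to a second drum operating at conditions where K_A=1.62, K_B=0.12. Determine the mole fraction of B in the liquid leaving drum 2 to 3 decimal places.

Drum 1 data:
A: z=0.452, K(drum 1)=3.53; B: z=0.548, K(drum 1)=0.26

x_B (drum 2) = 0.413

Drum 1:
Newton iteration, ψ₁⁰ = 0.67:
  ψ₁ = 0.670: g = -0.3800, g' = -1.579 → ψ₁ = 0.429
  ψ₁ = 0.429: g = -0.0462, g' = -1.309 → ψ₁ = 0.394
Converged at ψ₁ = 0.394.
Drum-1 compositions:
  A: x = 0.226, y = 0.799
  B: x = 0.774, y = 0.201
Drum-2 feed = drum-1 vapor: z₂ = (0.7988, 0.2012).
Drum 2:
Rachford–Rice: g(ψ₂) = Σ zᵢ(Kᵢ−1)/(1+ψ₂(Kᵢ−1)) = 0.
Feasibility: ΣzᵢKᵢ = 1.318, Σzᵢ/Kᵢ = 2.169 — both > 1, two phases present.
Iterate (Newton) starting at ψ₂ = 0.5:
  ψ₂ = 0.500: g = 0.0620, g' = -0.676 → ψ₂ = 0.592
  ψ₂ = 0.592: g = -0.0070, g' = -0.842 → ψ₂ = 0.583
Converged at ψ₂ = 0.583.
  A: x = 0.587, y = 0.950
  B: x = 0.413, y = 0.050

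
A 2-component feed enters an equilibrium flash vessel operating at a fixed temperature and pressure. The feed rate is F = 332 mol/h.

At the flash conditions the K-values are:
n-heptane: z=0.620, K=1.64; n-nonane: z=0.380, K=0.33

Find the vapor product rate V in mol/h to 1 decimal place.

V = 110.1 mol/h

Let ψ = V/F and solve Σ zᵢ(Kᵢ−1)/(1+ψ(Kᵢ−1)) = 0.
Feasibility: ΣzᵢKᵢ = 1.142, Σzᵢ/Kᵢ = 1.530 — both > 1, two phases present.
Newton–Raphson from ψ = 0.31:
  ψ = 0.310: g = 0.0098, g' = -0.449 → ψ = 0.332
Converged at ψ = 0.332.
Then V = ψ·F = 0.3316·332 = 110.1 mol/h and L = F − V = 221.9 mol/h.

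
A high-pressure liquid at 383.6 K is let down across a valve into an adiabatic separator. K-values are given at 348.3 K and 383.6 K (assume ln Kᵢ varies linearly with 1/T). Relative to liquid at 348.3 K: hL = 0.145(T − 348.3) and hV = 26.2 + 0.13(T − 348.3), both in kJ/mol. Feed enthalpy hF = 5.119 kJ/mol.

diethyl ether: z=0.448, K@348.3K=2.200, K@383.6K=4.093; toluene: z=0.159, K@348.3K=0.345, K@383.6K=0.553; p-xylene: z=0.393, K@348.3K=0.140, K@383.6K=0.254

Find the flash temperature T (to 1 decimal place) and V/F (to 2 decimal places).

Adiabatic flash: solve Rachford–Rice at each trial T, then check hF = ψ·hV(T) + (1−ψ)·hL(T).
  T = 348.3 K: K = (2.200, 0.345, 0.140), RR gives ψ = 0.099, H_out = 2.586 kJ/mol
  T = 383.6 K: K = (4.093, 0.553, 0.254), RR gives ψ = 0.488, H_out = 17.651 kJ/mol
  T = 366.0 K: K = (3.049, 0.442, 0.191), RR gives ψ = 0.334, H_out = 11.241 kJ/mol
  T = 357.1 K: K = (2.598, 0.391, 0.164), RR gives ψ = 0.234, H_out = 7.373 kJ/mol
  T = 352.7 K: K = (2.393, 0.368, 0.152), RR gives ψ = 0.172, H_out = 5.143 kJ/mol
  T = 350.5 K: K = (2.295, 0.356, 0.146), RR gives ψ = 0.137, H_out = 3.913 kJ/mol
Linear interpolation between T = 350.5 (H_out = 3.913) and T = 352.7 (H_out = 5.143) on hF = 5.119 gives T ≈ 352.7 K, at which ψ = 0.17.

T = 352.7 K, V/F = 0.17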